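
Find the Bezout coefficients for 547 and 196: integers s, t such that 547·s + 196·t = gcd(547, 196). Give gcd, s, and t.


Euclidean algorithm on (547, 196) — divide until remainder is 0:
  547 = 2 · 196 + 155
  196 = 1 · 155 + 41
  155 = 3 · 41 + 32
  41 = 1 · 32 + 9
  32 = 3 · 9 + 5
  9 = 1 · 5 + 4
  5 = 1 · 4 + 1
  4 = 4 · 1 + 0
gcd(547, 196) = 1.
Track Bezout coefficients alongside the remainders: start with r₀ = 547 = a·1 + b·0 (s = 1, t = 0) and r₁ = 196 = a·0 + b·1 (s = 0, t = 1); each new remainder r_{k+1} = r_{k-1} − q_k·r_k inherits s_{k+1} = s_{k-1} − q_k·s_k, t_{k+1} = t_{k-1} − q_k·t_k, so r_k = a·s_k + b·t_k at every step:
  q = 2: r = 155, s = 1 − 2·0 = 1, t = 0 − 2·1 = -2  (check: 547·1 + 196·(-2) = 155)
  q = 1: r = 41, s = 0 − 1·1 = -1, t = 1 − 1·(-2) = 3  (check: 547·(-1) + 196·3 = 41)
  q = 3: r = 32, s = 1 − 3·(-1) = 4, t = -2 − 3·3 = -11  (check: 547·4 + 196·(-11) = 32)
  q = 1: r = 9, s = -1 − 1·4 = -5, t = 3 − 1·(-11) = 14  (check: 547·(-5) + 196·14 = 9)
  q = 3: r = 5, s = 4 − 3·(-5) = 19, t = -11 − 3·14 = -53  (check: 547·19 + 196·(-53) = 5)
  q = 1: r = 4, s = -5 − 1·19 = -24, t = 14 − 1·(-53) = 67  (check: 547·(-24) + 196·67 = 4)
  q = 1: r = 1, s = 19 − 1·(-24) = 43, t = -53 − 1·67 = -120  (check: 547·43 + 196·(-120) = 1)
The row with r = 1 (the gcd) gives the Bezout coefficients s = 43, t = -120.
Result: 547 · (43) + 196 · (-120) = 1.

gcd(547, 196) = 1; s = 43, t = -120 (check: 547·43 + 196·(-120) = 1).


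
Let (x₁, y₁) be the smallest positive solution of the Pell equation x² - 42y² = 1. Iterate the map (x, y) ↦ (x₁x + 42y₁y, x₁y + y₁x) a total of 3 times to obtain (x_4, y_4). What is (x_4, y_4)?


Step 1: Find the fundamental solution (x₁, y₁) of x² - 42y² = 1.
  Expand √42 as a continued fraction. a₀ = ⌊√42⌋ = 6; iterate m_{k+1} = d_k·a_k − m_k, d_{k+1} = (42 − m_{k+1}²)/d_k, a_{k+1} = ⌊(a₀ + m_{k+1})/d_{k+1}⌋ (starting m₀ = 0, d₀ = 1), with convergents p_k = a_k·p_{k-1} + p_{k-2}, q_k = a_k·q_{k-1} + q_{k-2} (p₋₁ = 1, q₋₁ = 0):
  k = 0: a₀ = 6; p₀/q₀ = 6/1; p₀² − 42·q₀² = 36 − 42 = -6.
  k = 1: m = 6, d = 6, a = ⌊(6 + 6)/6⌋ = 2; p/q = (2·6 + 1)/(2·1 + 0) = 13/2; p² − 42·q² = 169 − 168 = 1.
  The first convergent with p² − 42·q² = 1 gives the fundamental solution (x₁, y₁) = (13, 2).
Step 2: Apply the recurrence (x_{n+1}, y_{n+1}) = (x₁x_n + 42y₁y_n, x₁y_n + y₁x_n) repeatedly.
  From (x_1, y_1) = (13, 2): x_2 = 13·13 + 42·2·2 = 337; y_2 = 13·2 + 2·13 = 52.
  From (x_2, y_2) = (337, 52): x_3 = 13·337 + 42·2·52 = 8749; y_3 = 13·52 + 2·337 = 1350.
  From (x_3, y_3) = (8749, 1350): x_4 = 13·8749 + 42·2·1350 = 227137; y_4 = 13·1350 + 2·8749 = 35048.
Step 3: Verify x_4² - 42·y_4² = 51591216769 - 51591216768 = 1 (should be 1). ✓

(x_1, y_1) = (13, 2); (x_4, y_4) = (227137, 35048).


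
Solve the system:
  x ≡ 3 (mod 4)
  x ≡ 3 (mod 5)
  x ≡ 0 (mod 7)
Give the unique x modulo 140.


Moduli 4, 5, 7 are pairwise coprime; by CRT there is a unique solution modulo M = 4 · 5 · 7 = 140.
Solve pairwise, accumulating the modulus:
  Start with x ≡ 3 (mod 4).
  Combine with x ≡ 3 (mod 5): since gcd(4, 5) = 1, we get a unique residue mod 20.
    Write x = 3 + 4·t and substitute into x ≡ 3 (mod 5): 4·t ≡ 3 − 3 = 0 (mod 5).
    The inverse of 4 mod 5 is 4 (since 4·4 = 16 = 3·5 + 1), so t ≡ 4·0 = 0 ≡ 0 (mod 5).
    Then x = 3 + 4·0 = 3, valid modulo lcm(4, 5) = 20: x ≡ 3 (mod 20).
  Combine with x ≡ 0 (mod 7): since gcd(20, 7) = 1, we get a unique residue mod 140.
    Write x = 3 + 20·t and substitute into x ≡ 0 (mod 7): 20·t ≡ 0 − 3 = -3 (mod 7).
    Reduce coefficients mod 7: 6·t ≡ 4 (mod 7).
    The inverse of 6 mod 7 is 6 (since 6·6 = 36 = 5·7 + 1), so t ≡ 6·4 = 24 ≡ 3 (mod 7).
    Then x = 3 + 20·3 = 63, valid modulo lcm(20, 7) = 140: x ≡ 63 (mod 140).
Verify: 63 mod 4 = 3 ✓, 63 mod 5 = 3 ✓, 63 mod 7 = 0 ✓.

x ≡ 63 (mod 140).


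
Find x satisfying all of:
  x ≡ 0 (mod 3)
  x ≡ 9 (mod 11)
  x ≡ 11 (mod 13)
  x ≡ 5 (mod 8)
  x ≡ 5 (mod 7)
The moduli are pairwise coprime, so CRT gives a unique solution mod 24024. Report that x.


Product of moduli M = 3 · 11 · 13 · 8 · 7 = 24024.
Merge one congruence at a time:
  Start: x ≡ 0 (mod 3).
  Combine with x ≡ 9 (mod 11); new modulus lcm = 33.
    Write x = 0 + 3·t and substitute into x ≡ 9 (mod 11): 3·t ≡ 9 − 0 = 9 (mod 11).
    The inverse of 3 mod 11 is 4 (since 3·4 = 12 = 1·11 + 1), so t ≡ 4·9 = 36 ≡ 3 (mod 11).
    Then x = 0 + 3·3 = 9, valid modulo lcm(3, 11) = 33: x ≡ 9 (mod 33).
  Combine with x ≡ 11 (mod 13); new modulus lcm = 429.
    Write x = 9 + 33·t and substitute into x ≡ 11 (mod 13): 33·t ≡ 11 − 9 = 2 (mod 13).
    Reduce coefficients mod 13: 7·t ≡ 2 (mod 13).
    The inverse of 7 mod 13 is 2 (since 7·2 = 14 = 1·13 + 1), so t ≡ 2·2 = 4 ≡ 4 (mod 13).
    Then x = 9 + 33·4 = 141, valid modulo lcm(33, 13) = 429: x ≡ 141 (mod 429).
  Combine with x ≡ 5 (mod 8); new modulus lcm = 3432.
    Write x = 141 + 429·t and substitute into x ≡ 5 (mod 8): 429·t ≡ 5 − 141 = -136 (mod 8).
    Reduce coefficients mod 8: 5·t ≡ 0 (mod 8).
    The inverse of 5 mod 8 is 5 (since 5·5 = 25 = 3·8 + 1), so t ≡ 5·0 = 0 ≡ 0 (mod 8).
    Then x = 141 + 429·0 = 141, valid modulo lcm(429, 8) = 3432: x ≡ 141 (mod 3432).
  Combine with x ≡ 5 (mod 7); new modulus lcm = 24024.
    Write x = 141 + 3432·t and substitute into x ≡ 5 (mod 7): 3432·t ≡ 5 − 141 = -136 (mod 7).
    Reduce coefficients mod 7: 2·t ≡ 4 (mod 7).
    The inverse of 2 mod 7 is 4 (since 2·4 = 8 = 1·7 + 1), so t ≡ 4·4 = 16 ≡ 2 (mod 7).
    Then x = 141 + 3432·2 = 7005, valid modulo lcm(3432, 7) = 24024: x ≡ 7005 (mod 24024).
Verify against each original: 7005 mod 3 = 0, 7005 mod 11 = 9, 7005 mod 13 = 11, 7005 mod 8 = 5, 7005 mod 7 = 5.

x ≡ 7005 (mod 24024).


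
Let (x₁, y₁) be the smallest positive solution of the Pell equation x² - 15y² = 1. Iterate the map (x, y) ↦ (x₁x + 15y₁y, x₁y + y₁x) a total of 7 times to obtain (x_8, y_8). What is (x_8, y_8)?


Step 1: Find the fundamental solution (x₁, y₁) of x² - 15y² = 1.
  Expand √15 as a continued fraction. a₀ = ⌊√15⌋ = 3; iterate m_{k+1} = d_k·a_k − m_k, d_{k+1} = (15 − m_{k+1}²)/d_k, a_{k+1} = ⌊(a₀ + m_{k+1})/d_{k+1}⌋ (starting m₀ = 0, d₀ = 1), with convergents p_k = a_k·p_{k-1} + p_{k-2}, q_k = a_k·q_{k-1} + q_{k-2} (p₋₁ = 1, q₋₁ = 0):
  k = 0: a₀ = 3; p₀/q₀ = 3/1; p₀² − 15·q₀² = 9 − 15 = -6.
  k = 1: m = 3, d = 6, a = ⌊(3 + 3)/6⌋ = 1; p/q = (1·3 + 1)/(1·1 + 0) = 4/1; p² − 15·q² = 16 − 15 = 1.
  The first convergent with p² − 15·q² = 1 gives the fundamental solution (x₁, y₁) = (4, 1).
Step 2: Apply the recurrence (x_{n+1}, y_{n+1}) = (x₁x_n + 15y₁y_n, x₁y_n + y₁x_n) repeatedly.
  From (x_1, y_1) = (4, 1): x_2 = 4·4 + 15·1·1 = 31; y_2 = 4·1 + 1·4 = 8.
  From (x_2, y_2) = (31, 8): x_3 = 4·31 + 15·1·8 = 244; y_3 = 4·8 + 1·31 = 63.
  From (x_3, y_3) = (244, 63): x_4 = 4·244 + 15·1·63 = 1921; y_4 = 4·63 + 1·244 = 496.
  From (x_4, y_4) = (1921, 496): x_5 = 4·1921 + 15·1·496 = 15124; y_5 = 4·496 + 1·1921 = 3905.
  From (x_5, y_5) = (15124, 3905): x_6 = 4·15124 + 15·1·3905 = 119071; y_6 = 4·3905 + 1·15124 = 30744.
  From (x_6, y_6) = (119071, 30744): x_7 = 4·119071 + 15·1·30744 = 937444; y_7 = 4·30744 + 1·119071 = 242047.
  From (x_7, y_7) = (937444, 242047): x_8 = 4·937444 + 15·1·242047 = 7380481; y_8 = 4·242047 + 1·937444 = 1905632.
Step 3: Verify x_8² - 15·y_8² = 54471499791361 - 54471499791360 = 1 (should be 1). ✓

(x_1, y_1) = (4, 1); (x_8, y_8) = (7380481, 1905632).


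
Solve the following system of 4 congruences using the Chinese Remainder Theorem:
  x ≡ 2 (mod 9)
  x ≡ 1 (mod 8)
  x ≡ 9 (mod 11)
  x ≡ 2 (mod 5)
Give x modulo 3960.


Product of moduli M = 9 · 8 · 11 · 5 = 3960.
Merge one congruence at a time:
  Start: x ≡ 2 (mod 9).
  Combine with x ≡ 1 (mod 8); new modulus lcm = 72.
    Write x = 2 + 9·t and substitute into x ≡ 1 (mod 8): 9·t ≡ 1 − 2 = -1 (mod 8).
    Reduce coefficients mod 8: 1·t ≡ 7 (mod 8).
    So t ≡ 7 (mod 8).
    Then x = 2 + 9·7 = 65, valid modulo lcm(9, 8) = 72: x ≡ 65 (mod 72).
  Combine with x ≡ 9 (mod 11); new modulus lcm = 792.
    Write x = 65 + 72·t and substitute into x ≡ 9 (mod 11): 72·t ≡ 9 − 65 = -56 (mod 11).
    Reduce coefficients mod 11: 6·t ≡ 10 (mod 11).
    The inverse of 6 mod 11 is 2 (since 6·2 = 12 = 1·11 + 1), so t ≡ 2·10 = 20 ≡ 9 (mod 11).
    Then x = 65 + 72·9 = 713, valid modulo lcm(72, 11) = 792: x ≡ 713 (mod 792).
  Combine with x ≡ 2 (mod 5); new modulus lcm = 3960.
    Write x = 713 + 792·t and substitute into x ≡ 2 (mod 5): 792·t ≡ 2 − 713 = -711 (mod 5).
    Reduce coefficients mod 5: 2·t ≡ 4 (mod 5).
    The inverse of 2 mod 5 is 3 (since 2·3 = 6 = 1·5 + 1), so t ≡ 3·4 = 12 ≡ 2 (mod 5).
    Then x = 713 + 792·2 = 2297, valid modulo lcm(792, 5) = 3960: x ≡ 2297 (mod 3960).
Verify against each original: 2297 mod 9 = 2, 2297 mod 8 = 1, 2297 mod 11 = 9, 2297 mod 5 = 2.

x ≡ 2297 (mod 3960).


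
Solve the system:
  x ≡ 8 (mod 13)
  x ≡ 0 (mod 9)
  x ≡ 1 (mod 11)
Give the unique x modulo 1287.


Moduli 13, 9, 11 are pairwise coprime; by CRT there is a unique solution modulo M = 13 · 9 · 11 = 1287.
Solve pairwise, accumulating the modulus:
  Start with x ≡ 8 (mod 13).
  Combine with x ≡ 0 (mod 9): since gcd(13, 9) = 1, we get a unique residue mod 117.
    Write x = 8 + 13·t and substitute into x ≡ 0 (mod 9): 13·t ≡ 0 − 8 = -8 (mod 9).
    Reduce coefficients mod 9: 4·t ≡ 1 (mod 9).
    The inverse of 4 mod 9 is 7 (since 4·7 = 28 = 3·9 + 1), so t ≡ 7·1 = 7 ≡ 7 (mod 9).
    Then x = 8 + 13·7 = 99, valid modulo lcm(13, 9) = 117: x ≡ 99 (mod 117).
  Combine with x ≡ 1 (mod 11): since gcd(117, 11) = 1, we get a unique residue mod 1287.
    Write x = 99 + 117·t and substitute into x ≡ 1 (mod 11): 117·t ≡ 1 − 99 = -98 (mod 11).
    Reduce coefficients mod 11: 7·t ≡ 1 (mod 11).
    The inverse of 7 mod 11 is 8 (since 7·8 = 56 = 5·11 + 1), so t ≡ 8·1 = 8 ≡ 8 (mod 11).
    Then x = 99 + 117·8 = 1035, valid modulo lcm(117, 11) = 1287: x ≡ 1035 (mod 1287).
Verify: 1035 mod 13 = 8 ✓, 1035 mod 9 = 0 ✓, 1035 mod 11 = 1 ✓.

x ≡ 1035 (mod 1287).


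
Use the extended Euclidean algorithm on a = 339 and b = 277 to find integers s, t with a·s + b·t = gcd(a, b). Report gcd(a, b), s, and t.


Euclidean algorithm on (339, 277) — divide until remainder is 0:
  339 = 1 · 277 + 62
  277 = 4 · 62 + 29
  62 = 2 · 29 + 4
  29 = 7 · 4 + 1
  4 = 4 · 1 + 0
gcd(339, 277) = 1.
Track Bezout coefficients alongside the remainders: start with r₀ = 339 = a·1 + b·0 (s = 1, t = 0) and r₁ = 277 = a·0 + b·1 (s = 0, t = 1); each new remainder r_{k+1} = r_{k-1} − q_k·r_k inherits s_{k+1} = s_{k-1} − q_k·s_k, t_{k+1} = t_{k-1} − q_k·t_k, so r_k = a·s_k + b·t_k at every step:
  q = 1: r = 62, s = 1 − 1·0 = 1, t = 0 − 1·1 = -1  (check: 339·1 + 277·(-1) = 62)
  q = 4: r = 29, s = 0 − 4·1 = -4, t = 1 − 4·(-1) = 5  (check: 339·(-4) + 277·5 = 29)
  q = 2: r = 4, s = 1 − 2·(-4) = 9, t = -1 − 2·5 = -11  (check: 339·9 + 277·(-11) = 4)
  q = 7: r = 1, s = -4 − 7·9 = -67, t = 5 − 7·(-11) = 82  (check: 339·(-67) + 277·82 = 1)
The row with r = 1 (the gcd) gives the Bezout coefficients s = -67, t = 82.
Result: 339 · (-67) + 277 · (82) = 1.

gcd(339, 277) = 1; s = -67, t = 82 (check: 339·(-67) + 277·82 = 1).


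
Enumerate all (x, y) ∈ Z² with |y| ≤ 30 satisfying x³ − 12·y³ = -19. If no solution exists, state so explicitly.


The equation is x³ - 12y³ = -19. For fixed y, x³ = 12·y³ − 19, so a solution requires the RHS to be a perfect cube.
Strategy: iterate y from -30 to 30, compute RHS = 12·y³ − 19, and check whether it is a (positive or negative) perfect cube.
Check small values of y:
  y = 0: RHS = -19 is not a perfect cube.
  y = 1: RHS = -7 is not a perfect cube.
  y = -1: RHS = -31 is not a perfect cube.
  y = 2: RHS = 77 is not a perfect cube.
  y = -2: RHS = -115 is not a perfect cube.
  y = 3: RHS = 305 is not a perfect cube.
  y = -3: RHS = -343 = (-7)³ ⇒ x = -7 works.
Continuing the search up to |y| = 30 finds no further solutions beyond those listed.
Collected solutions: (-7, -3).

Solutions (with |y| ≤ 30): (-7, -3).


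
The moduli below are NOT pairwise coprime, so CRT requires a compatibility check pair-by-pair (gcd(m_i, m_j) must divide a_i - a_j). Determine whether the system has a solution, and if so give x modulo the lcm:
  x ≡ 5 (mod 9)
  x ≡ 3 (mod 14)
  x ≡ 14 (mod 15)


Moduli 9, 14, 15 are not pairwise coprime, so CRT works modulo lcm(m_i) when all pairwise compatibility conditions hold.
Pairwise compatibility: gcd(m_i, m_j) must divide a_i - a_j for every pair.
Merge one congruence at a time:
  Start: x ≡ 5 (mod 9).
  Combine with x ≡ 3 (mod 14): gcd(9, 14) = 1; 3 - 5 = -2, which IS divisible by 1, so compatible.
    Write x = 5 + 9·t and substitute into x ≡ 3 (mod 14): 9·t ≡ 3 − 5 = -2 (mod 14).
    Reduce coefficients mod 14: 9·t ≡ 12 (mod 14).
    The inverse of 9 mod 14 is 11 (since 9·11 = 99 = 7·14 + 1), so t ≡ 11·12 = 132 ≡ 6 (mod 14).
    Then x = 5 + 9·6 = 59, valid modulo lcm(9, 14) = 126: x ≡ 59 (mod 126).
  Combine with x ≡ 14 (mod 15): gcd(126, 15) = 3; 14 - 59 = -45, which IS divisible by 3, so compatible.
    Write x = 59 + 126·t and substitute into x ≡ 14 (mod 15): 126·t ≡ 14 − 59 = -45 (mod 15).
    Divide the congruence (and modulus) by g = 3: 42·t ≡ -15 (mod 5).
    Reduce coefficients mod 5: 2·t ≡ 0 (mod 5).
    The inverse of 2 mod 5 is 3 (since 2·3 = 6 = 1·5 + 1), so t ≡ 3·0 = 0 ≡ 0 (mod 5).
    Then x = 59 + 126·0 = 59, valid modulo lcm(126, 15) = 630: x ≡ 59 (mod 630).
Verify: 59 mod 9 = 5, 59 mod 14 = 3, 59 mod 15 = 14.

x ≡ 59 (mod 630).


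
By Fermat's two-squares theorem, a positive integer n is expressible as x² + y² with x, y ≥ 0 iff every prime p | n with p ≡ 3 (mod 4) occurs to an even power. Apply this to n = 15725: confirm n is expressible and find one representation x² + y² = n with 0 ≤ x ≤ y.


Step 1: Factor n = 15725 = 5^2 · 17 · 37.
Step 2: Check the mod-4 condition on each prime factor: 5 ≡ 1 (mod 4), exponent 2; 17 ≡ 1 (mod 4), exponent 1; 37 ≡ 1 (mod 4), exponent 1.
All primes ≡ 3 (mod 4) appear to even exponent (or don't appear), so by the two-squares theorem n IS expressible as a sum of two squares.
Step 3: Build a representation. Group n = k² · m with k = 5 and m = 17 · 37 = 629 (a product of primes ≡ 1 (mod 4)); a representation of m scales to one of n via (k·x)² + (k·y)² = k²(x² + y²). Each prime p ≡ 1 (mod 4) is itself a sum of two squares; find a² by testing p − a² for a perfect square:
  17: 17 − 1² = 16 = 4² ⇒ 17 = 1² + 4².
  37: 37 − 1² = 36 = 6² ⇒ 37 = 1² + 6².
  Combine using the Brahmagupta–Fibonacci identity (a² + b²)(c² + d²) = (ac − bd)² + (ad + bc)² = (ac + bd)² + (ad − bc)²:
  17 · 37 = 629: from (1² + 4²)(1² + 6²), take (1·1 − 4·6, 1·6 + 4·1) = (1 − 24, 6 + 4) = (-23, 10); dropping signs (only squares matter) gives (23, 10); check 23² + 10² = 529 + 100 = 629 ✓.
  Scale by k = 5: (5·23, 5·10) = (115, 50).
Step 4: Order so x ≤ y and verify: 50² + 115² = 2500 + 13225 = 15725 = n. ✓

n = 15725 = 50² + 115² (one valid representation with x ≤ y).


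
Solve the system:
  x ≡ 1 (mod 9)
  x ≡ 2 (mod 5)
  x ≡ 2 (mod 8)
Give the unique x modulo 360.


Moduli 9, 5, 8 are pairwise coprime; by CRT there is a unique solution modulo M = 9 · 5 · 8 = 360.
Solve pairwise, accumulating the modulus:
  Start with x ≡ 1 (mod 9).
  Combine with x ≡ 2 (mod 5): since gcd(9, 5) = 1, we get a unique residue mod 45.
    Write x = 1 + 9·t and substitute into x ≡ 2 (mod 5): 9·t ≡ 2 − 1 = 1 (mod 5).
    Reduce coefficients mod 5: 4·t ≡ 1 (mod 5).
    The inverse of 4 mod 5 is 4 (since 4·4 = 16 = 3·5 + 1), so t ≡ 4·1 = 4 ≡ 4 (mod 5).
    Then x = 1 + 9·4 = 37, valid modulo lcm(9, 5) = 45: x ≡ 37 (mod 45).
  Combine with x ≡ 2 (mod 8): since gcd(45, 8) = 1, we get a unique residue mod 360.
    Write x = 37 + 45·t and substitute into x ≡ 2 (mod 8): 45·t ≡ 2 − 37 = -35 (mod 8).
    Reduce coefficients mod 8: 5·t ≡ 5 (mod 8).
    The inverse of 5 mod 8 is 5 (since 5·5 = 25 = 3·8 + 1), so t ≡ 5·5 = 25 ≡ 1 (mod 8).
    Then x = 37 + 45·1 = 82, valid modulo lcm(45, 8) = 360: x ≡ 82 (mod 360).
Verify: 82 mod 9 = 1 ✓, 82 mod 5 = 2 ✓, 82 mod 8 = 2 ✓.

x ≡ 82 (mod 360).


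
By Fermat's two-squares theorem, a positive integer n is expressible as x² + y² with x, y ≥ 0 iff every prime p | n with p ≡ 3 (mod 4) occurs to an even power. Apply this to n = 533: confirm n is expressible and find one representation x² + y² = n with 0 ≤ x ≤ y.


Step 1: Factor n = 533 = 13 · 41.
Step 2: Check the mod-4 condition on each prime factor: 13 ≡ 1 (mod 4), exponent 1; 41 ≡ 1 (mod 4), exponent 1.
All primes ≡ 3 (mod 4) appear to even exponent (or don't appear), so by the two-squares theorem n IS expressible as a sum of two squares.
Step 3: Build a representation. Here n = 13 · 41 is a product of primes ≡ 1 (mod 4). Each prime p ≡ 1 (mod 4) is itself a sum of two squares; find a² by testing p − a² for a perfect square:
  13: 13 − 1² = 12, 13 − 2² = 9 = 3² ⇒ 13 = 2² + 3².
  41: 41 − 1² = 40, 41 − 2² = 37, 41 − 3² = 32, 41 − 4² = 25 = 5² ⇒ 41 = 4² + 5².
  Combine using the Brahmagupta–Fibonacci identity (a² + b²)(c² + d²) = (ac − bd)² + (ad + bc)² = (ac + bd)² + (ad − bc)²:
  13 · 41 = 533: from (2² + 3²)(4² + 5²), take (2·4 − 3·5, 2·5 + 3·4) = (8 − 15, 10 + 12) = (-7, 22); dropping signs (only squares matter) gives (7, 22); check 7² + 22² = 49 + 484 = 533 ✓.
Step 4: Order so x ≤ y and verify: 7² + 22² = 49 + 484 = 533 = n. ✓

n = 533 = 7² + 22² (one valid representation with x ≤ y).


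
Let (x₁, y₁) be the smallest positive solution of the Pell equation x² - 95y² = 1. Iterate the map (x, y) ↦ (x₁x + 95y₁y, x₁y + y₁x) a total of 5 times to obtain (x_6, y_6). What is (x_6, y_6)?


Step 1: Find the fundamental solution (x₁, y₁) of x² - 95y² = 1.
  Expand √95 as a continued fraction. a₀ = ⌊√95⌋ = 9; iterate m_{k+1} = d_k·a_k − m_k, d_{k+1} = (95 − m_{k+1}²)/d_k, a_{k+1} = ⌊(a₀ + m_{k+1})/d_{k+1}⌋ (starting m₀ = 0, d₀ = 1), with convergents p_k = a_k·p_{k-1} + p_{k-2}, q_k = a_k·q_{k-1} + q_{k-2} (p₋₁ = 1, q₋₁ = 0):
  k = 0: a₀ = 9; p₀/q₀ = 9/1; p₀² − 95·q₀² = 81 − 95 = -14.
  k = 1: m = 9, d = 14, a = ⌊(9 + 9)/14⌋ = 1; p/q = (1·9 + 1)/(1·1 + 0) = 10/1; p² − 95·q² = 100 − 95 = 5.
  k = 2: m = 5, d = 5, a = ⌊(9 + 5)/5⌋ = 2; p/q = (2·10 + 9)/(2·1 + 1) = 29/3; p² − 95·q² = 841 − 855 = -14.
  k = 3: m = 5, d = 14, a = ⌊(9 + 5)/14⌋ = 1; p/q = (1·29 + 10)/(1·3 + 1) = 39/4; p² − 95·q² = 1521 − 1520 = 1.
  The first convergent with p² − 95·q² = 1 gives the fundamental solution (x₁, y₁) = (39, 4).
Step 2: Apply the recurrence (x_{n+1}, y_{n+1}) = (x₁x_n + 95y₁y_n, x₁y_n + y₁x_n) repeatedly.
  From (x_1, y_1) = (39, 4): x_2 = 39·39 + 95·4·4 = 3041; y_2 = 39·4 + 4·39 = 312.
  From (x_2, y_2) = (3041, 312): x_3 = 39·3041 + 95·4·312 = 237159; y_3 = 39·312 + 4·3041 = 24332.
  From (x_3, y_3) = (237159, 24332): x_4 = 39·237159 + 95·4·24332 = 18495361; y_4 = 39·24332 + 4·237159 = 1897584.
  From (x_4, y_4) = (18495361, 1897584): x_5 = 39·18495361 + 95·4·1897584 = 1442400999; y_5 = 39·1897584 + 4·18495361 = 147987220.
  From (x_5, y_5) = (1442400999, 147987220): x_6 = 39·1442400999 + 95·4·147987220 = 112488782561; y_6 = 39·147987220 + 4·1442400999 = 11541105576.
Step 3: Verify x_6² - 95·y_6² = 12653726202055937718721 - 12653726202055937718720 = 1 (should be 1). ✓

(x_1, y_1) = (39, 4); (x_6, y_6) = (112488782561, 11541105576).


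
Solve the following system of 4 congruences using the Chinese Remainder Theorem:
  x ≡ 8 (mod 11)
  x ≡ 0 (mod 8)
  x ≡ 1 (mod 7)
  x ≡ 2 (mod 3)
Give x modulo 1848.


Product of moduli M = 11 · 8 · 7 · 3 = 1848.
Merge one congruence at a time:
  Start: x ≡ 8 (mod 11).
  Combine with x ≡ 0 (mod 8); new modulus lcm = 88.
    Write x = 8 + 11·t and substitute into x ≡ 0 (mod 8): 11·t ≡ 0 − 8 = -8 (mod 8).
    Reduce coefficients mod 8: 3·t ≡ 0 (mod 8).
    The inverse of 3 mod 8 is 3 (since 3·3 = 9 = 1·8 + 1), so t ≡ 3·0 = 0 ≡ 0 (mod 8).
    Then x = 8 + 11·0 = 8, valid modulo lcm(11, 8) = 88: x ≡ 8 (mod 88).
  Combine with x ≡ 1 (mod 7); new modulus lcm = 616.
    Write x = 8 + 88·t and substitute into x ≡ 1 (mod 7): 88·t ≡ 1 − 8 = -7 (mod 7).
    Reduce coefficients mod 7: 4·t ≡ 0 (mod 7).
    The inverse of 4 mod 7 is 2 (since 4·2 = 8 = 1·7 + 1), so t ≡ 2·0 = 0 ≡ 0 (mod 7).
    Then x = 8 + 88·0 = 8, valid modulo lcm(88, 7) = 616: x ≡ 8 (mod 616).
  Combine with x ≡ 2 (mod 3); new modulus lcm = 1848.
    Write x = 8 + 616·t and substitute into x ≡ 2 (mod 3): 616·t ≡ 2 − 8 = -6 (mod 3).
    Reduce coefficients mod 3: 1·t ≡ 0 (mod 3).
    So t ≡ 0 (mod 3).
    Then x = 8 + 616·0 = 8, valid modulo lcm(616, 3) = 1848: x ≡ 8 (mod 1848).
Verify against each original: 8 mod 11 = 8, 8 mod 8 = 0, 8 mod 7 = 1, 8 mod 3 = 2.

x ≡ 8 (mod 1848).


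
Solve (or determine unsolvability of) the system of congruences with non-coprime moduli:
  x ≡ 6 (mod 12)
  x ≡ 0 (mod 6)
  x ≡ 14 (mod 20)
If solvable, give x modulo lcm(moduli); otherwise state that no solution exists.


Moduli 12, 6, 20 are not pairwise coprime, so CRT works modulo lcm(m_i) when all pairwise compatibility conditions hold.
Pairwise compatibility: gcd(m_i, m_j) must divide a_i - a_j for every pair.
Merge one congruence at a time:
  Start: x ≡ 6 (mod 12).
  Combine with x ≡ 0 (mod 6): gcd(12, 6) = 6; 0 - 6 = -6, which IS divisible by 6, so compatible.
    Write x = 6 + 12·t and substitute into x ≡ 0 (mod 6): 12·t ≡ 0 − 6 = -6 (mod 6).
    Divide the congruence (and modulus) by g = 6: 2·t ≡ -1 (mod 1).
    Modulo 1 every t works; take t = 0.
    Then x = 6 + 12·0 = 6, valid modulo lcm(12, 6) = 12: x ≡ 6 (mod 12).
  Combine with x ≡ 14 (mod 20): gcd(12, 20) = 4; 14 - 6 = 8, which IS divisible by 4, so compatible.
    Write x = 6 + 12·t and substitute into x ≡ 14 (mod 20): 12·t ≡ 14 − 6 = 8 (mod 20).
    Divide the congruence (and modulus) by g = 4: 3·t ≡ 2 (mod 5).
    The inverse of 3 mod 5 is 2 (since 3·2 = 6 = 1·5 + 1), so t ≡ 2·2 = 4 ≡ 4 (mod 5).
    Then x = 6 + 12·4 = 54, valid modulo lcm(12, 20) = 60: x ≡ 54 (mod 60).
Verify: 54 mod 12 = 6, 54 mod 6 = 0, 54 mod 20 = 14.

x ≡ 54 (mod 60).


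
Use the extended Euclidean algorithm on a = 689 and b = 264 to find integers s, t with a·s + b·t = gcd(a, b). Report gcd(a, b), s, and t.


Euclidean algorithm on (689, 264) — divide until remainder is 0:
  689 = 2 · 264 + 161
  264 = 1 · 161 + 103
  161 = 1 · 103 + 58
  103 = 1 · 58 + 45
  58 = 1 · 45 + 13
  45 = 3 · 13 + 6
  13 = 2 · 6 + 1
  6 = 6 · 1 + 0
gcd(689, 264) = 1.
Track Bezout coefficients alongside the remainders: start with r₀ = 689 = a·1 + b·0 (s = 1, t = 0) and r₁ = 264 = a·0 + b·1 (s = 0, t = 1); each new remainder r_{k+1} = r_{k-1} − q_k·r_k inherits s_{k+1} = s_{k-1} − q_k·s_k, t_{k+1} = t_{k-1} − q_k·t_k, so r_k = a·s_k + b·t_k at every step:
  q = 2: r = 161, s = 1 − 2·0 = 1, t = 0 − 2·1 = -2  (check: 689·1 + 264·(-2) = 161)
  q = 1: r = 103, s = 0 − 1·1 = -1, t = 1 − 1·(-2) = 3  (check: 689·(-1) + 264·3 = 103)
  q = 1: r = 58, s = 1 − 1·(-1) = 2, t = -2 − 1·3 = -5  (check: 689·2 + 264·(-5) = 58)
  q = 1: r = 45, s = -1 − 1·2 = -3, t = 3 − 1·(-5) = 8  (check: 689·(-3) + 264·8 = 45)
  q = 1: r = 13, s = 2 − 1·(-3) = 5, t = -5 − 1·8 = -13  (check: 689·5 + 264·(-13) = 13)
  q = 3: r = 6, s = -3 − 3·5 = -18, t = 8 − 3·(-13) = 47  (check: 689·(-18) + 264·47 = 6)
  q = 2: r = 1, s = 5 − 2·(-18) = 41, t = -13 − 2·47 = -107  (check: 689·41 + 264·(-107) = 1)
The row with r = 1 (the gcd) gives the Bezout coefficients s = 41, t = -107.
Result: 689 · (41) + 264 · (-107) = 1.

gcd(689, 264) = 1; s = 41, t = -107 (check: 689·41 + 264·(-107) = 1).


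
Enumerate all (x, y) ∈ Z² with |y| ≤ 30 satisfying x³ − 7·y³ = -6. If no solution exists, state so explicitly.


The equation is x³ - 7y³ = -6. For fixed y, x³ = 7·y³ − 6, so a solution requires the RHS to be a perfect cube.
Strategy: iterate y from -30 to 30, compute RHS = 7·y³ − 6, and check whether it is a (positive or negative) perfect cube.
Check small values of y:
  y = 0: RHS = -6 is not a perfect cube.
  y = 1: RHS = 1 = (1)³ ⇒ x = 1 works.
  y = -1: RHS = -13 is not a perfect cube.
  y = 2: RHS = 50 is not a perfect cube.
  y = -2: RHS = -62 is not a perfect cube.
  y = 3: RHS = 183 is not a perfect cube.
  y = -3: RHS = -195 is not a perfect cube.
Continuing the search up to |y| = 30 finds no further solutions beyond those listed.
Collected solutions: (1, 1).

Solutions (with |y| ≤ 30): (1, 1).


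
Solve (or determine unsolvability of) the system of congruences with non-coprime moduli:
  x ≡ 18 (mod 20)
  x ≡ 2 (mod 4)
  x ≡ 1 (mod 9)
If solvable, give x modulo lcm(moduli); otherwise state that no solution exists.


Moduli 20, 4, 9 are not pairwise coprime, so CRT works modulo lcm(m_i) when all pairwise compatibility conditions hold.
Pairwise compatibility: gcd(m_i, m_j) must divide a_i - a_j for every pair.
Merge one congruence at a time:
  Start: x ≡ 18 (mod 20).
  Combine with x ≡ 2 (mod 4): gcd(20, 4) = 4; 2 - 18 = -16, which IS divisible by 4, so compatible.
    Write x = 18 + 20·t and substitute into x ≡ 2 (mod 4): 20·t ≡ 2 − 18 = -16 (mod 4).
    Divide the congruence (and modulus) by g = 4: 5·t ≡ -4 (mod 1).
    Modulo 1 every t works; take t = 0.
    Then x = 18 + 20·0 = 18, valid modulo lcm(20, 4) = 20: x ≡ 18 (mod 20).
  Combine with x ≡ 1 (mod 9): gcd(20, 9) = 1; 1 - 18 = -17, which IS divisible by 1, so compatible.
    Write x = 18 + 20·t and substitute into x ≡ 1 (mod 9): 20·t ≡ 1 − 18 = -17 (mod 9).
    Reduce coefficients mod 9: 2·t ≡ 1 (mod 9).
    The inverse of 2 mod 9 is 5 (since 2·5 = 10 = 1·9 + 1), so t ≡ 5·1 = 5 ≡ 5 (mod 9).
    Then x = 18 + 20·5 = 118, valid modulo lcm(20, 9) = 180: x ≡ 118 (mod 180).
Verify: 118 mod 20 = 18, 118 mod 4 = 2, 118 mod 9 = 1.

x ≡ 118 (mod 180).


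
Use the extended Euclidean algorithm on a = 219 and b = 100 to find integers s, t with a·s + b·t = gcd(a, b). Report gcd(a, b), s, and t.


Euclidean algorithm on (219, 100) — divide until remainder is 0:
  219 = 2 · 100 + 19
  100 = 5 · 19 + 5
  19 = 3 · 5 + 4
  5 = 1 · 4 + 1
  4 = 4 · 1 + 0
gcd(219, 100) = 1.
Track Bezout coefficients alongside the remainders: start with r₀ = 219 = a·1 + b·0 (s = 1, t = 0) and r₁ = 100 = a·0 + b·1 (s = 0, t = 1); each new remainder r_{k+1} = r_{k-1} − q_k·r_k inherits s_{k+1} = s_{k-1} − q_k·s_k, t_{k+1} = t_{k-1} − q_k·t_k, so r_k = a·s_k + b·t_k at every step:
  q = 2: r = 19, s = 1 − 2·0 = 1, t = 0 − 2·1 = -2  (check: 219·1 + 100·(-2) = 19)
  q = 5: r = 5, s = 0 − 5·1 = -5, t = 1 − 5·(-2) = 11  (check: 219·(-5) + 100·11 = 5)
  q = 3: r = 4, s = 1 − 3·(-5) = 16, t = -2 − 3·11 = -35  (check: 219·16 + 100·(-35) = 4)
  q = 1: r = 1, s = -5 − 1·16 = -21, t = 11 − 1·(-35) = 46  (check: 219·(-21) + 100·46 = 1)
The row with r = 1 (the gcd) gives the Bezout coefficients s = -21, t = 46.
Result: 219 · (-21) + 100 · (46) = 1.

gcd(219, 100) = 1; s = -21, t = 46 (check: 219·(-21) + 100·46 = 1).


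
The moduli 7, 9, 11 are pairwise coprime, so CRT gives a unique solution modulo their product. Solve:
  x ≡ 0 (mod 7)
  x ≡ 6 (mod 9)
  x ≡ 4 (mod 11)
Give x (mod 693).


Moduli 7, 9, 11 are pairwise coprime; by CRT there is a unique solution modulo M = 7 · 9 · 11 = 693.
Solve pairwise, accumulating the modulus:
  Start with x ≡ 0 (mod 7).
  Combine with x ≡ 6 (mod 9): since gcd(7, 9) = 1, we get a unique residue mod 63.
    Write x = 0 + 7·t and substitute into x ≡ 6 (mod 9): 7·t ≡ 6 − 0 = 6 (mod 9).
    The inverse of 7 mod 9 is 4 (since 7·4 = 28 = 3·9 + 1), so t ≡ 4·6 = 24 ≡ 6 (mod 9).
    Then x = 0 + 7·6 = 42, valid modulo lcm(7, 9) = 63: x ≡ 42 (mod 63).
  Combine with x ≡ 4 (mod 11): since gcd(63, 11) = 1, we get a unique residue mod 693.
    Write x = 42 + 63·t and substitute into x ≡ 4 (mod 11): 63·t ≡ 4 − 42 = -38 (mod 11).
    Reduce coefficients mod 11: 8·t ≡ 6 (mod 11).
    The inverse of 8 mod 11 is 7 (since 8·7 = 56 = 5·11 + 1), so t ≡ 7·6 = 42 ≡ 9 (mod 11).
    Then x = 42 + 63·9 = 609, valid modulo lcm(63, 11) = 693: x ≡ 609 (mod 693).
Verify: 609 mod 7 = 0 ✓, 609 mod 9 = 6 ✓, 609 mod 11 = 4 ✓.

x ≡ 609 (mod 693).


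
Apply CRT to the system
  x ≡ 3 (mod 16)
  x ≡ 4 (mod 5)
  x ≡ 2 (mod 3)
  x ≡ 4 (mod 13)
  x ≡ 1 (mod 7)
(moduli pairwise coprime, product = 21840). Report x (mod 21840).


Product of moduli M = 16 · 5 · 3 · 13 · 7 = 21840.
Merge one congruence at a time:
  Start: x ≡ 3 (mod 16).
  Combine with x ≡ 4 (mod 5); new modulus lcm = 80.
    Write x = 3 + 16·t and substitute into x ≡ 4 (mod 5): 16·t ≡ 4 − 3 = 1 (mod 5).
    Reduce coefficients mod 5: 1·t ≡ 1 (mod 5).
    So t ≡ 1 (mod 5).
    Then x = 3 + 16·1 = 19, valid modulo lcm(16, 5) = 80: x ≡ 19 (mod 80).
  Combine with x ≡ 2 (mod 3); new modulus lcm = 240.
    Write x = 19 + 80·t and substitute into x ≡ 2 (mod 3): 80·t ≡ 2 − 19 = -17 (mod 3).
    Reduce coefficients mod 3: 2·t ≡ 1 (mod 3).
    The inverse of 2 mod 3 is 2 (since 2·2 = 4 = 1·3 + 1), so t ≡ 2·1 = 2 ≡ 2 (mod 3).
    Then x = 19 + 80·2 = 179, valid modulo lcm(80, 3) = 240: x ≡ 179 (mod 240).
  Combine with x ≡ 4 (mod 13); new modulus lcm = 3120.
    Write x = 179 + 240·t and substitute into x ≡ 4 (mod 13): 240·t ≡ 4 − 179 = -175 (mod 13).
    Reduce coefficients mod 13: 6·t ≡ 7 (mod 13).
    The inverse of 6 mod 13 is 11 (since 6·11 = 66 = 5·13 + 1), so t ≡ 11·7 = 77 ≡ 12 (mod 13).
    Then x = 179 + 240·12 = 3059, valid modulo lcm(240, 13) = 3120: x ≡ 3059 (mod 3120).
  Combine with x ≡ 1 (mod 7); new modulus lcm = 21840.
    Write x = 3059 + 3120·t and substitute into x ≡ 1 (mod 7): 3120·t ≡ 1 − 3059 = -3058 (mod 7).
    Reduce coefficients mod 7: 5·t ≡ 1 (mod 7).
    The inverse of 5 mod 7 is 3 (since 5·3 = 15 = 2·7 + 1), so t ≡ 3·1 = 3 ≡ 3 (mod 7).
    Then x = 3059 + 3120·3 = 12419, valid modulo lcm(3120, 7) = 21840: x ≡ 12419 (mod 21840).
Verify against each original: 12419 mod 16 = 3, 12419 mod 5 = 4, 12419 mod 3 = 2, 12419 mod 13 = 4, 12419 mod 7 = 1.

x ≡ 12419 (mod 21840).


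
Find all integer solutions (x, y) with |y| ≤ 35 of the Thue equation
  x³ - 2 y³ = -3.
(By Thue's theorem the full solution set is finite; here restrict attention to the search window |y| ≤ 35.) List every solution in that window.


The equation is x³ - 2y³ = -3. For fixed y, x³ = 2·y³ − 3, so a solution requires the RHS to be a perfect cube.
Strategy: iterate y from -35 to 35, compute RHS = 2·y³ − 3, and check whether it is a (positive or negative) perfect cube.
Check small values of y:
  y = 0: RHS = -3 is not a perfect cube.
  y = 1: RHS = -1 = (-1)³ ⇒ x = -1 works.
  y = -1: RHS = -5 is not a perfect cube.
  y = 2: RHS = 13 is not a perfect cube.
  y = -2: RHS = -19 is not a perfect cube.
  y = 3: RHS = 51 is not a perfect cube.
  y = -3: RHS = -57 is not a perfect cube.
Continuing, at y = 4: RHS = 125 = (5)³ ⇒ x = 5 works.
Searching the remaining y in |y| ≤ 35 finds no further solutions.
Collected solutions: (-1, 1), (5, 4).

Solutions (with |y| ≤ 35): (-1, 1), (5, 4).


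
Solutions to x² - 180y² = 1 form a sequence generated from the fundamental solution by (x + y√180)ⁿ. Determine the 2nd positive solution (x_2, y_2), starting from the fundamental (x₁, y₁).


Step 1: Find the fundamental solution (x₁, y₁) of x² - 180y² = 1.
  Expand √180 as a continued fraction. a₀ = ⌊√180⌋ = 13; iterate m_{k+1} = d_k·a_k − m_k, d_{k+1} = (180 − m_{k+1}²)/d_k, a_{k+1} = ⌊(a₀ + m_{k+1})/d_{k+1}⌋ (starting m₀ = 0, d₀ = 1), with convergents p_k = a_k·p_{k-1} + p_{k-2}, q_k = a_k·q_{k-1} + q_{k-2} (p₋₁ = 1, q₋₁ = 0):
  k = 0: a₀ = 13; p₀/q₀ = 13/1; p₀² − 180·q₀² = 169 − 180 = -11.
  k = 1: m = 13, d = 11, a = ⌊(13 + 13)/11⌋ = 2; p/q = (2·13 + 1)/(2·1 + 0) = 27/2; p² − 180·q² = 729 − 720 = 9.
  k = 2: m = 9, d = 9, a = ⌊(13 + 9)/9⌋ = 2; p/q = (2·27 + 13)/(2·2 + 1) = 67/5; p² − 180·q² = 4489 − 4500 = -11.
  k = 3: m = 9, d = 11, a = ⌊(13 + 9)/11⌋ = 2; p/q = (2·67 + 27)/(2·5 + 2) = 161/12; p² − 180·q² = 25921 − 25920 = 1.
  The first convergent with p² − 180·q² = 1 gives the fundamental solution (x₁, y₁) = (161, 12).
Step 2: Apply the recurrence (x_{n+1}, y_{n+1}) = (x₁x_n + 180y₁y_n, x₁y_n + y₁x_n) repeatedly.
  From (x_1, y_1) = (161, 12): x_2 = 161·161 + 180·12·12 = 51841; y_2 = 161·12 + 12·161 = 3864.
Step 3: Verify x_2² - 180·y_2² = 2687489281 - 2687489280 = 1 (should be 1). ✓

(x_1, y_1) = (161, 12); (x_2, y_2) = (51841, 3864).


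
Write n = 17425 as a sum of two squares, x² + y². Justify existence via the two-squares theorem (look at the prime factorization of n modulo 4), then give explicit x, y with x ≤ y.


Step 1: Factor n = 17425 = 5^2 · 17 · 41.
Step 2: Check the mod-4 condition on each prime factor: 5 ≡ 1 (mod 4), exponent 2; 17 ≡ 1 (mod 4), exponent 1; 41 ≡ 1 (mod 4), exponent 1.
All primes ≡ 3 (mod 4) appear to even exponent (or don't appear), so by the two-squares theorem n IS expressible as a sum of two squares.
Step 3: Build a representation. Group n = k² · m with k = 5 and m = 17 · 41 = 697 (a product of primes ≡ 1 (mod 4)); a representation of m scales to one of n via (k·x)² + (k·y)² = k²(x² + y²). Each prime p ≡ 1 (mod 4) is itself a sum of two squares; find a² by testing p − a² for a perfect square:
  17: 17 − 1² = 16 = 4² ⇒ 17 = 1² + 4².
  41: 41 − 1² = 40, 41 − 2² = 37, 41 − 3² = 32, 41 − 4² = 25 = 5² ⇒ 41 = 4² + 5².
  Combine using the Brahmagupta–Fibonacci identity (a² + b²)(c² + d²) = (ac − bd)² + (ad + bc)² = (ac + bd)² + (ad − bc)²:
  17 · 41 = 697: from (1² + 4²)(4² + 5²), take (1·4 − 4·5, 1·5 + 4·4) = (4 − 20, 5 + 16) = (-16, 21); dropping signs (only squares matter) gives (16, 21); check 16² + 21² = 256 + 441 = 697 ✓.
  Scale by k = 5: (5·16, 5·21) = (80, 105).
Step 4: Order so x ≤ y and verify: 80² + 105² = 6400 + 11025 = 17425 = n. ✓

n = 17425 = 80² + 105² (one valid representation with x ≤ y).


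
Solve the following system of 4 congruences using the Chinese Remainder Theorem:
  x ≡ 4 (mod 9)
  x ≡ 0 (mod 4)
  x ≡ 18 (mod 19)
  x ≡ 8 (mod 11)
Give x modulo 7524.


Product of moduli M = 9 · 4 · 19 · 11 = 7524.
Merge one congruence at a time:
  Start: x ≡ 4 (mod 9).
  Combine with x ≡ 0 (mod 4); new modulus lcm = 36.
    Write x = 4 + 9·t and substitute into x ≡ 0 (mod 4): 9·t ≡ 0 − 4 = -4 (mod 4).
    Reduce coefficients mod 4: 1·t ≡ 0 (mod 4).
    So t ≡ 0 (mod 4).
    Then x = 4 + 9·0 = 4, valid modulo lcm(9, 4) = 36: x ≡ 4 (mod 36).
  Combine with x ≡ 18 (mod 19); new modulus lcm = 684.
    Write x = 4 + 36·t and substitute into x ≡ 18 (mod 19): 36·t ≡ 18 − 4 = 14 (mod 19).
    Reduce coefficients mod 19: 17·t ≡ 14 (mod 19).
    The inverse of 17 mod 19 is 9 (since 17·9 = 153 = 8·19 + 1), so t ≡ 9·14 = 126 ≡ 12 (mod 19).
    Then x = 4 + 36·12 = 436, valid modulo lcm(36, 19) = 684: x ≡ 436 (mod 684).
  Combine with x ≡ 8 (mod 11); new modulus lcm = 7524.
    Write x = 436 + 684·t and substitute into x ≡ 8 (mod 11): 684·t ≡ 8 − 436 = -428 (mod 11).
    Reduce coefficients mod 11: 2·t ≡ 1 (mod 11).
    The inverse of 2 mod 11 is 6 (since 2·6 = 12 = 1·11 + 1), so t ≡ 6·1 = 6 ≡ 6 (mod 11).
    Then x = 436 + 684·6 = 4540, valid modulo lcm(684, 11) = 7524: x ≡ 4540 (mod 7524).
Verify against each original: 4540 mod 9 = 4, 4540 mod 4 = 0, 4540 mod 19 = 18, 4540 mod 11 = 8.

x ≡ 4540 (mod 7524).


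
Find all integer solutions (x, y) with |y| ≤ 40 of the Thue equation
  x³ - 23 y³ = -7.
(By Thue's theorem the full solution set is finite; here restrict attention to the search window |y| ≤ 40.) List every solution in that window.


The equation is x³ - 23y³ = -7. For fixed y, x³ = 23·y³ − 7, so a solution requires the RHS to be a perfect cube.
Strategy: iterate y from -40 to 40, compute RHS = 23·y³ − 7, and check whether it is a (positive or negative) perfect cube.
Check small values of y:
  y = 0: RHS = -7 is not a perfect cube.
  y = 1: RHS = 16 is not a perfect cube.
  y = -1: RHS = -30 is not a perfect cube.
  y = 2: RHS = 177 is not a perfect cube.
  y = -2: RHS = -191 is not a perfect cube.
  y = 3: RHS = 614 is not a perfect cube.
  y = -3: RHS = -628 is not a perfect cube.
Continuing the search up to |y| = 40 finds no solutions either.
No (x, y) in the scanned range satisfies the equation.

No integer solutions with |y| ≤ 40.


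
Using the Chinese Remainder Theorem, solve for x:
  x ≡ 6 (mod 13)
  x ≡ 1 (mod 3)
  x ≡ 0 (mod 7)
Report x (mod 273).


Moduli 13, 3, 7 are pairwise coprime; by CRT there is a unique solution modulo M = 13 · 3 · 7 = 273.
Solve pairwise, accumulating the modulus:
  Start with x ≡ 6 (mod 13).
  Combine with x ≡ 1 (mod 3): since gcd(13, 3) = 1, we get a unique residue mod 39.
    Write x = 6 + 13·t and substitute into x ≡ 1 (mod 3): 13·t ≡ 1 − 6 = -5 (mod 3).
    Reduce coefficients mod 3: 1·t ≡ 1 (mod 3).
    So t ≡ 1 (mod 3).
    Then x = 6 + 13·1 = 19, valid modulo lcm(13, 3) = 39: x ≡ 19 (mod 39).
  Combine with x ≡ 0 (mod 7): since gcd(39, 7) = 1, we get a unique residue mod 273.
    Write x = 19 + 39·t and substitute into x ≡ 0 (mod 7): 39·t ≡ 0 − 19 = -19 (mod 7).
    Reduce coefficients mod 7: 4·t ≡ 2 (mod 7).
    The inverse of 4 mod 7 is 2 (since 4·2 = 8 = 1·7 + 1), so t ≡ 2·2 = 4 ≡ 4 (mod 7).
    Then x = 19 + 39·4 = 175, valid modulo lcm(39, 7) = 273: x ≡ 175 (mod 273).
Verify: 175 mod 13 = 6 ✓, 175 mod 3 = 1 ✓, 175 mod 7 = 0 ✓.

x ≡ 175 (mod 273).


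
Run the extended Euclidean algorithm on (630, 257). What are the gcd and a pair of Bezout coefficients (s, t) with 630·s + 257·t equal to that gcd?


Euclidean algorithm on (630, 257) — divide until remainder is 0:
  630 = 2 · 257 + 116
  257 = 2 · 116 + 25
  116 = 4 · 25 + 16
  25 = 1 · 16 + 9
  16 = 1 · 9 + 7
  9 = 1 · 7 + 2
  7 = 3 · 2 + 1
  2 = 2 · 1 + 0
gcd(630, 257) = 1.
Track Bezout coefficients alongside the remainders: start with r₀ = 630 = a·1 + b·0 (s = 1, t = 0) and r₁ = 257 = a·0 + b·1 (s = 0, t = 1); each new remainder r_{k+1} = r_{k-1} − q_k·r_k inherits s_{k+1} = s_{k-1} − q_k·s_k, t_{k+1} = t_{k-1} − q_k·t_k, so r_k = a·s_k + b·t_k at every step:
  q = 2: r = 116, s = 1 − 2·0 = 1, t = 0 − 2·1 = -2  (check: 630·1 + 257·(-2) = 116)
  q = 2: r = 25, s = 0 − 2·1 = -2, t = 1 − 2·(-2) = 5  (check: 630·(-2) + 257·5 = 25)
  q = 4: r = 16, s = 1 − 4·(-2) = 9, t = -2 − 4·5 = -22  (check: 630·9 + 257·(-22) = 16)
  q = 1: r = 9, s = -2 − 1·9 = -11, t = 5 − 1·(-22) = 27  (check: 630·(-11) + 257·27 = 9)
  q = 1: r = 7, s = 9 − 1·(-11) = 20, t = -22 − 1·27 = -49  (check: 630·20 + 257·(-49) = 7)
  q = 1: r = 2, s = -11 − 1·20 = -31, t = 27 − 1·(-49) = 76  (check: 630·(-31) + 257·76 = 2)
  q = 3: r = 1, s = 20 − 3·(-31) = 113, t = -49 − 3·76 = -277  (check: 630·113 + 257·(-277) = 1)
The row with r = 1 (the gcd) gives the Bezout coefficients s = 113, t = -277.
Result: 630 · (113) + 257 · (-277) = 1.

gcd(630, 257) = 1; s = 113, t = -277 (check: 630·113 + 257·(-277) = 1).
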